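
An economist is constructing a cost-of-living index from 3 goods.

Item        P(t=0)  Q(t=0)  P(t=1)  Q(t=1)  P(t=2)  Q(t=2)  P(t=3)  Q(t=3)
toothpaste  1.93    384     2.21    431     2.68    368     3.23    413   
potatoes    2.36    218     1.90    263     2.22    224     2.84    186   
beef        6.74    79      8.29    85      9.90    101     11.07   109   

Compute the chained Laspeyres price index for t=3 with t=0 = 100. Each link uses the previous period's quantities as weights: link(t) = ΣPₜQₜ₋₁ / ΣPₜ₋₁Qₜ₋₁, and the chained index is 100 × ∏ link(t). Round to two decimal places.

Link t=0→t=1:
ΣP(t=1)Q(t=0) = 2.21×384 + 1.90×218 + 8.29×79 = 848.64 + 414.2 + 654.91 = 1917.75
ΣP(t=0)Q(t=0) = 1.93×384 + 2.36×218 + 6.74×79 = 741.12 + 514.48 + 532.46 = 1788.06
link = 1917.75/1788.06 = 1.072531
Link t=1→t=2:
ΣP(t=2)Q(t=1) = 2.68×431 + 2.22×263 + 9.90×85 = 1155.08 + 583.86 + 841.5 = 2580.44
ΣP(t=1)Q(t=1) = 2.21×431 + 1.90×263 + 8.29×85 = 952.51 + 499.7 + 704.65 = 2156.86
link = 2580.44/2156.86 = 1.196387
Link t=2→t=3:
ΣP(t=3)Q(t=2) = 3.23×368 + 2.84×224 + 11.07×101 = 1188.64 + 636.16 + 1118.07 = 2942.87
ΣP(t=2)Q(t=2) = 2.68×368 + 2.22×224 + 9.90×101 = 986.24 + 497.28 + 999.9 = 2483.42
link = 2942.87/2483.42 = 1.185007
Chained index = 100 × 1.072531 × 1.196387 × 1.185007 = 152.0557

152.06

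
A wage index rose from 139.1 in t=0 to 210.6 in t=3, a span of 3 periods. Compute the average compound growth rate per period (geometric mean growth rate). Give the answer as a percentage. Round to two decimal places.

Growth factor = (210.6/139.1)^(1/3) = (1.514019)^(1/3) = 1.148269
Growth rate = 1.148269 − 1 = 0.148269 = 14.8269%

14.83%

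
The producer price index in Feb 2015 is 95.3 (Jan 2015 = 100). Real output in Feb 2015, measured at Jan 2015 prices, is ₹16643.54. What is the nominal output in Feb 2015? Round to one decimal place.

Nominal = Real × (Index/100) = 16643.54 × (95.3/100)
        = 16643.54 × 0.953 = 15861.2936

15861.3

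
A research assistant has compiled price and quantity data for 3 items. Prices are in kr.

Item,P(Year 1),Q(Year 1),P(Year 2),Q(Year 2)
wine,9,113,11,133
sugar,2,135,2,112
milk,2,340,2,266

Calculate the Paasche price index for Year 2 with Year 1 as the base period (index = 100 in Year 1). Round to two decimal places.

113.62

Paasche price index uses current-period quantities as weights.
ΣP(Year 2)·Q(Year 2) = 11×133 + 2×112 + 2×266 = 1463 + 224 + 532 = 2219
ΣP(Year 1)·Q(Year 2) = 9×133 + 2×112 + 2×266 = 1197 + 224 + 532 = 1953
Index = 2219 / 1953 × 100 = 113.6201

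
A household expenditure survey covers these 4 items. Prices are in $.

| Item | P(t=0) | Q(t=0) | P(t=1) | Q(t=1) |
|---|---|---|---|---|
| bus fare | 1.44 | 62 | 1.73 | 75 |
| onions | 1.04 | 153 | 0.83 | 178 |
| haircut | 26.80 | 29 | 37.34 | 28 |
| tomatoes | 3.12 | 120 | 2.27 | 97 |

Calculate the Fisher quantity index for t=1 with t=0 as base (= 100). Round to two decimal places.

Laspeyres component (base-period weights):
ΣP(t=0)Q(t=1) = 1.44×75 + 1.04×178 + 26.80×28 + 3.12×97 = 108 + 185.12 + 750.4 + 302.64 = 1346.16
ΣP(t=0)Q(t=0) = 1.44×62 + 1.04×153 + 26.80×29 + 3.12×120 = 89.28 + 159.12 + 777.2 + 374.4 = 1400
L = 1346.16 / 1400 × 100 = 96.1543
Paasche component (current-period weights):
ΣP(t=1)Q(t=1) = 1.73×75 + 0.83×178 + 37.34×28 + 2.27×97 = 129.75 + 147.74 + 1045.52 + 220.19 = 1543.2
ΣP(t=1)Q(t=0) = 1.73×62 + 0.83×153 + 37.34×29 + 2.27×120 = 107.26 + 126.99 + 1082.86 + 272.4 = 1589.51
P = 1543.2 / 1589.51 × 100 = 97.0865
Fisher = √(L × P) = √(96.1543 × 97.0865) = 96.6193

96.62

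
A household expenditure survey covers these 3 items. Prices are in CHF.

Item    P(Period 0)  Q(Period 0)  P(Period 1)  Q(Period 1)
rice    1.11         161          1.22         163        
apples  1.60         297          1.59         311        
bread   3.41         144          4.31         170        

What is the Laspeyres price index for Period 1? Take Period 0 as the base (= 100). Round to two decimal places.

Laspeyres price index uses base-period quantities as weights.
ΣP(Period 1)·Q(Period 0) = 1.22×161 + 1.59×297 + 4.31×144 = 196.42 + 472.23 + 620.64 = 1289.29
ΣP(Period 0)·Q(Period 0) = 1.11×161 + 1.60×297 + 3.41×144 = 178.71 + 475.2 + 491.04 = 1144.95
Index = 1289.29 / 1144.95 × 100 = 112.6067

112.61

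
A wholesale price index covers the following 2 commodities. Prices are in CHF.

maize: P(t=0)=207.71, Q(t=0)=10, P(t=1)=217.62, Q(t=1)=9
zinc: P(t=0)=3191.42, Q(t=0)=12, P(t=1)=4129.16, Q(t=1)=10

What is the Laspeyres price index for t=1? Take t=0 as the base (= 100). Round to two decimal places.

Laspeyres price index uses base-period quantities as weights.
ΣP(t=1)·Q(t=0) = 217.62×10 + 4129.16×12 = 2176.2 + 49549.92 = 51726.12
ΣP(t=0)·Q(t=0) = 207.71×10 + 3191.42×12 = 2077.1 + 38297.04 = 40374.14
Index = 51726.12 / 40374.14 × 100 = 128.1170

128.12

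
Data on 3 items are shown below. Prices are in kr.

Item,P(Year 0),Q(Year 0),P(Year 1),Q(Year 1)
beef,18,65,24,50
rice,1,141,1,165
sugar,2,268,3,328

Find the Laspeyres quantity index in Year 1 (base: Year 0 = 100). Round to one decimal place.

Laspeyres quantity index uses base-period prices as weights.
ΣP(Year 0)·Q(Year 1) = 18×50 + 1×165 + 2×328 = 900 + 165 + 656 = 1721
ΣP(Year 0)·Q(Year 0) = 18×65 + 1×141 + 2×268 = 1170 + 141 + 536 = 1847
Index = 1721 / 1847 × 100 = 93.1781

93.2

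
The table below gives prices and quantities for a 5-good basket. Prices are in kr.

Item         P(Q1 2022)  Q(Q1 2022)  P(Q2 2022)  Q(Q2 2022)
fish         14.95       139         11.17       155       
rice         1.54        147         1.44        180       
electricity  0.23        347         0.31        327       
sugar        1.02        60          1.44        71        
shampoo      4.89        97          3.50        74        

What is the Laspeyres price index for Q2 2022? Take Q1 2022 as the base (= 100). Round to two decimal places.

Laspeyres price index uses base-period quantities as weights.
ΣP(Q2 2022)·Q(Q1 2022) = 11.17×139 + 1.44×147 + 0.31×347 + 1.44×60 + 3.50×97 = 1552.63 + 211.68 + 107.57 + 86.4 + 339.5 = 2297.78
ΣP(Q1 2022)·Q(Q1 2022) = 14.95×139 + 1.54×147 + 0.23×347 + 1.02×60 + 4.89×97 = 2078.05 + 226.38 + 79.81 + 61.2 + 474.33 = 2919.77
Index = 2297.78 / 2919.77 × 100 = 78.6973

78.70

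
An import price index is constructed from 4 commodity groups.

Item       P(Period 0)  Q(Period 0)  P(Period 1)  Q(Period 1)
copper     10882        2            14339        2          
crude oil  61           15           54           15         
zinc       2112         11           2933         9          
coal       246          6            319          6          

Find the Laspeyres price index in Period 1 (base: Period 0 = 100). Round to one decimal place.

134.4

Laspeyres price index uses base-period quantities as weights.
ΣP(Period 1)·Q(Period 0) = 14339×2 + 54×15 + 2933×11 + 319×6 = 28678 + 810 + 32263 + 1914 = 63665
ΣP(Period 0)·Q(Period 0) = 10882×2 + 61×15 + 2112×11 + 246×6 = 21764 + 915 + 23232 + 1476 = 47387
Index = 63665 / 47387 × 100 = 134.3512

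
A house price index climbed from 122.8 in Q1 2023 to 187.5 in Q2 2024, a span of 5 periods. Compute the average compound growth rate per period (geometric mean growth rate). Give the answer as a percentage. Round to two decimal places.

8.83%

Growth factor = (187.5/122.8)^(1/5) = (1.526873)^(1/5) = 1.088330
Growth rate = 1.088330 − 1 = 0.088330 = 8.8330%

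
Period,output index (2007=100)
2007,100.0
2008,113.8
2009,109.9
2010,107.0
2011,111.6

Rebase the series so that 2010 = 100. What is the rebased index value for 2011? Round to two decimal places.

104.30

Rebased(2011) = 111.6 / 107.0 × 100 = 104.2991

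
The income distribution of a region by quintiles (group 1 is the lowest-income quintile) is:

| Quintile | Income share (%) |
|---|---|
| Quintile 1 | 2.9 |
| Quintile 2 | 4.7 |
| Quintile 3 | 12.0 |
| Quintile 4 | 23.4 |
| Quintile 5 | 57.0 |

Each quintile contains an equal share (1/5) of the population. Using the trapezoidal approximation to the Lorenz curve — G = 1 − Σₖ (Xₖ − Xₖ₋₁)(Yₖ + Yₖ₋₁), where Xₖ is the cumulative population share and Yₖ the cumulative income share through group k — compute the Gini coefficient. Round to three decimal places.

0.508

Cumulative income shares Yₖ: 0.0290, 0.0760, 0.1960, 0.4300, 1.0000
Σ (Xₖ−Xₖ₋₁)(Yₖ+Yₖ₋₁) = (1/5)(0.0290+0.0000) + (1/5)(0.0760+0.0290) + (1/5)(0.1960+0.0760) + (1/5)(0.4300+0.1960) + (1/5)(1.0000+0.4300)
  = 0.0058 + 0.0210 + 0.0544 + 0.1252 + 0.2860 = 0.4924
G = 1 − 0.4924 = 0.5076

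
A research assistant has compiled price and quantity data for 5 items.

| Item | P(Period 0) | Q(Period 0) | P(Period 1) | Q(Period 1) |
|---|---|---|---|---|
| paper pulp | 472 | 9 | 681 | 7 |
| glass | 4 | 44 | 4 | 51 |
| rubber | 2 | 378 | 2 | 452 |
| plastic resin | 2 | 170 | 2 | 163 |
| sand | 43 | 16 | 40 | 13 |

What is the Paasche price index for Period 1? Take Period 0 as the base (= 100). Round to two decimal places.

Paasche price index uses current-period quantities as weights.
ΣP(Period 1)·Q(Period 1) = 681×7 + 4×51 + 2×452 + 2×163 + 40×13 = 4767 + 204 + 904 + 326 + 520 = 6721
ΣP(Period 0)·Q(Period 1) = 472×7 + 4×51 + 2×452 + 2×163 + 43×13 = 3304 + 204 + 904 + 326 + 559 = 5297
Index = 6721 / 5297 × 100 = 126.8831

126.88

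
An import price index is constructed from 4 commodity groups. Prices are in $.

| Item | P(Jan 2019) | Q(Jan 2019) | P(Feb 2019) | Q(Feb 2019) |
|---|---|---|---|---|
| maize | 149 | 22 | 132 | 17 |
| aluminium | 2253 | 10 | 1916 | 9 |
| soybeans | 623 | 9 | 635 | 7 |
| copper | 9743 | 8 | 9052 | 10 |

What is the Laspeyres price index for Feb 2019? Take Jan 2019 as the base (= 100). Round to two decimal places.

Laspeyres price index uses base-period quantities as weights.
ΣP(Feb 2019)·Q(Jan 2019) = 132×22 + 1916×10 + 635×9 + 9052×8 = 2904 + 19160 + 5715 + 72416 = 100195
ΣP(Jan 2019)·Q(Jan 2019) = 149×22 + 2253×10 + 623×9 + 9743×8 = 3278 + 22530 + 5607 + 77944 = 109359
Index = 100195 / 109359 × 100 = 91.6203

91.62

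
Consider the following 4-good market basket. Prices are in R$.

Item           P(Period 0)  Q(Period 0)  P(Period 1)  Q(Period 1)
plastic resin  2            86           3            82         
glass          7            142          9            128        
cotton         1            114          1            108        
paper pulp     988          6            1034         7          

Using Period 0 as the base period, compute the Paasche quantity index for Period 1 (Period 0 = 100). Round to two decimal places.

111.33

Paasche quantity index uses current-period prices as weights.
ΣP(Period 1)·Q(Period 1) = 3×82 + 9×128 + 1×108 + 1034×7 = 246 + 1152 + 108 + 7238 = 8744
ΣP(Period 1)·Q(Period 0) = 3×86 + 9×142 + 1×114 + 1034×6 = 258 + 1278 + 114 + 6204 = 7854
Index = 8744 / 7854 × 100 = 111.3318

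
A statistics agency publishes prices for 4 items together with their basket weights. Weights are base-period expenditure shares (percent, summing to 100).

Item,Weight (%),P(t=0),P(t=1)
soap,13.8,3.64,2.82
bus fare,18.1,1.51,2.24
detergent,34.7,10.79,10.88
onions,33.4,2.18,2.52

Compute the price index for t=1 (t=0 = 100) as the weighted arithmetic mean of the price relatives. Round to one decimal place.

111.1

soap: 13.8 × (2.82/3.64) = 13.8 × 0.774725 = 10.6912
bus fare: 18.1 × (2.24/1.51) = 18.1 × 1.483444 = 26.8503
detergent: 34.7 × (10.88/10.79) = 34.7 × 1.008341 = 34.9894
onions: 33.4 × (2.52/2.18) = 33.4 × 1.155963 = 38.6092
Index = Σ wᵢ·(p₁ᵢ/p₀ᵢ) = 10.6912 + 26.8503 + 34.9894 + 38.6092 = 111.1401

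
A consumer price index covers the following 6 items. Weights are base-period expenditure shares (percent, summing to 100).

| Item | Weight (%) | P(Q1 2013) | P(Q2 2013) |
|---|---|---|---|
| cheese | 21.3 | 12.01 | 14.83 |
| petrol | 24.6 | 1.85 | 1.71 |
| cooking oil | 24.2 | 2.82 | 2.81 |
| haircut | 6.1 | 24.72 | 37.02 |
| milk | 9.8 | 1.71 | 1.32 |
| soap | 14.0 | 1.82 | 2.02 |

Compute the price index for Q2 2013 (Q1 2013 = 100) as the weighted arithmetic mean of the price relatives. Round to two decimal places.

105.39

cheese: 21.3 × (14.83/12.01) = 21.3 × 1.234804 = 26.3013
petrol: 24.6 × (1.71/1.85) = 24.6 × 0.924324 = 22.7384
cooking oil: 24.2 × (2.81/2.82) = 24.2 × 0.996454 = 24.1142
haircut: 6.1 × (37.02/24.72) = 6.1 × 1.497573 = 9.1352
milk: 9.8 × (1.32/1.71) = 9.8 × 0.771930 = 7.5649
soap: 14.0 × (2.02/1.82) = 14.0 × 1.109890 = 15.5385
Index = Σ wᵢ·(p₁ᵢ/p₀ᵢ) = 26.3013 + 22.7384 + 24.1142 + 9.1352 + 7.5649 + 15.5385 = 105.3925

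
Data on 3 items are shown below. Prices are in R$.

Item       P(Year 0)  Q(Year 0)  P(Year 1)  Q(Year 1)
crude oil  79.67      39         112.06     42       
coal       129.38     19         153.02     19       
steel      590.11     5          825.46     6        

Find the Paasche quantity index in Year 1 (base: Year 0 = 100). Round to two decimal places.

Paasche quantity index uses current-period prices as weights.
ΣP(Year 1)·Q(Year 1) = 112.06×42 + 153.02×19 + 825.46×6 = 4706.52 + 2907.38 + 4952.76 = 12566.66
ΣP(Year 1)·Q(Year 0) = 112.06×39 + 153.02×19 + 825.46×5 = 4370.34 + 2907.38 + 4127.3 = 11405.02
Index = 12566.66 / 11405.02 × 100 = 110.1853

110.19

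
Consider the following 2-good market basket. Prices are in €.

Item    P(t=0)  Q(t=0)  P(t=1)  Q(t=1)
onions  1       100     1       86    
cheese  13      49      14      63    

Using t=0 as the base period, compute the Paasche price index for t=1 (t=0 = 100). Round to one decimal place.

Paasche price index uses current-period quantities as weights.
ΣP(t=1)·Q(t=1) = 1×86 + 14×63 = 86 + 882 = 968
ΣP(t=0)·Q(t=1) = 1×86 + 13×63 = 86 + 819 = 905
Index = 968 / 905 × 100 = 106.9613

107.0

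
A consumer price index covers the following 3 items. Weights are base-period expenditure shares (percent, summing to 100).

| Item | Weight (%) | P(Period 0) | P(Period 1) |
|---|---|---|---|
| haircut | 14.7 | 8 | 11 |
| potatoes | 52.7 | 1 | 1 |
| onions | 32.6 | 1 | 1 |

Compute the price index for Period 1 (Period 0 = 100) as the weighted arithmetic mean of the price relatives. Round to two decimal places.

haircut: 14.7 × (11/8) = 14.7 × 1.375000 = 20.2125
potatoes: 52.7 × (1/1) = 52.7 × 1.000000 = 52.7000
onions: 32.6 × (1/1) = 32.6 × 1.000000 = 32.6000
Index = Σ wᵢ·(p₁ᵢ/p₀ᵢ) = 20.2125 + 52.7000 + 32.6000 = 105.5125

105.51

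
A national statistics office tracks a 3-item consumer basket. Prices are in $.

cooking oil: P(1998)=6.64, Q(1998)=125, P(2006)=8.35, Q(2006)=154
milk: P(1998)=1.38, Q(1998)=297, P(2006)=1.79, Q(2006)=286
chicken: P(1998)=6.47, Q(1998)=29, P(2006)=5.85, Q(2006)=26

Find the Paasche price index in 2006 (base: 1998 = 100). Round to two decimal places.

Paasche price index uses current-period quantities as weights.
ΣP(2006)·Q(2006) = 8.35×154 + 1.79×286 + 5.85×26 = 1285.9 + 511.94 + 152.1 = 1949.94
ΣP(1998)·Q(2006) = 6.64×154 + 1.38×286 + 6.47×26 = 1022.56 + 394.68 + 168.22 = 1585.46
Index = 1949.94 / 1585.46 × 100 = 122.9889

122.99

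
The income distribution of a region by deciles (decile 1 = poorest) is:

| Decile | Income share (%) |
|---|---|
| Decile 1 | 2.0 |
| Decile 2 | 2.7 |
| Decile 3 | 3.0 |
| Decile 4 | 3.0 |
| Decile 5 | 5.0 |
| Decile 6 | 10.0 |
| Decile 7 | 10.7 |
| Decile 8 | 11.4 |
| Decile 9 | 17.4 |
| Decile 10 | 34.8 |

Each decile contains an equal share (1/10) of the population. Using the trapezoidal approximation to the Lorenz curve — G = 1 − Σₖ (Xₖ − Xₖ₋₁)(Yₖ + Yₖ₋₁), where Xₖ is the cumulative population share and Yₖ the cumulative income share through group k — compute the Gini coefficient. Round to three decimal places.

Cumulative income shares Yₖ: 0.0200, 0.0470, 0.0770, 0.1070, 0.1570, 0.2570, 0.3640, 0.4780, 0.6520, 1.0000
Σ (Xₖ−Xₖ₋₁)(Yₖ+Yₖ₋₁) = (1/10)(0.0200+0.0000) + (1/10)(0.0470+0.0200) + (1/10)(0.0770+0.0470) + (1/10)(0.1070+0.0770) + (1/10)(0.1570+0.1070) + (1/10)(0.2570+0.1570) + (1/10)(0.3640+0.2570) + (1/10)(0.4780+0.3640) + (1/10)(0.6520+0.4780) + (1/10)(1.0000+0.6520)
  = 0.0020 + 0.0067 + 0.0124 + 0.0184 + 0.0264 + 0.0414 + 0.0621 + 0.0842 + 0.1130 + 0.1652 = 0.5318
G = 1 − 0.5318 = 0.4682

0.468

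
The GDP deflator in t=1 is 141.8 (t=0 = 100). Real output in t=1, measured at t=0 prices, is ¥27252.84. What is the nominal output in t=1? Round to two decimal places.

38644.53

Nominal = Real × (Index/100) = 27252.84 × (141.8/100)
        = 27252.84 × 1.418 = 38644.5271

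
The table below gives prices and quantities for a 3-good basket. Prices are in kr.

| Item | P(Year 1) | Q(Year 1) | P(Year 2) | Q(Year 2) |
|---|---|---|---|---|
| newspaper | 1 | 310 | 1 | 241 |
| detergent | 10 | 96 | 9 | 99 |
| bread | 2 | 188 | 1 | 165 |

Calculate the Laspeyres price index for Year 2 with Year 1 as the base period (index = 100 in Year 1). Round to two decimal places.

82.75

Laspeyres price index uses base-period quantities as weights.
ΣP(Year 2)·Q(Year 1) = 1×310 + 9×96 + 1×188 = 310 + 864 + 188 = 1362
ΣP(Year 1)·Q(Year 1) = 1×310 + 10×96 + 2×188 = 310 + 960 + 376 = 1646
Index = 1362 / 1646 × 100 = 82.7461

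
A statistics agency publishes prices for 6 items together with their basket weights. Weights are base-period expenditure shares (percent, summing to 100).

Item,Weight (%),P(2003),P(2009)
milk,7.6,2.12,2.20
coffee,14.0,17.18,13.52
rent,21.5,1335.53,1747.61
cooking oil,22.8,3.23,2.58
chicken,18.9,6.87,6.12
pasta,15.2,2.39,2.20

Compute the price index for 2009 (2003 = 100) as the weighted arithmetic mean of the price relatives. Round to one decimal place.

milk: 7.6 × (2.20/2.12) = 7.6 × 1.037736 = 7.8868
coffee: 14.0 × (13.52/17.18) = 14.0 × 0.786962 = 11.0175
rent: 21.5 × (1747.61/1335.53) = 21.5 × 1.308552 = 28.1339
cooking oil: 22.8 × (2.58/3.23) = 22.8 × 0.798762 = 18.2118
chicken: 18.9 × (6.12/6.87) = 18.9 × 0.890830 = 16.8367
pasta: 15.2 × (2.20/2.39) = 15.2 × 0.920502 = 13.9916
Index = Σ wᵢ·(p₁ᵢ/p₀ᵢ) = 7.8868 + 11.0175 + 28.1339 + 18.2118 + 16.8367 + 13.9916 = 96.0782

96.1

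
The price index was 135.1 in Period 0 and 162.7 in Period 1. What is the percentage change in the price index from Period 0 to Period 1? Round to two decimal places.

20.43%

Change = (162.7 − 135.1) / 135.1 × 100
       = 27.6 / 135.1 × 100 = 20.4293%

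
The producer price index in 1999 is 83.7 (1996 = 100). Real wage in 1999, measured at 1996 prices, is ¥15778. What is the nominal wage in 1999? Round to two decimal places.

13206.19

Nominal = Real × (Index/100) = 15778 × (83.7/100)
        = 15778 × 0.837 = 13206.1860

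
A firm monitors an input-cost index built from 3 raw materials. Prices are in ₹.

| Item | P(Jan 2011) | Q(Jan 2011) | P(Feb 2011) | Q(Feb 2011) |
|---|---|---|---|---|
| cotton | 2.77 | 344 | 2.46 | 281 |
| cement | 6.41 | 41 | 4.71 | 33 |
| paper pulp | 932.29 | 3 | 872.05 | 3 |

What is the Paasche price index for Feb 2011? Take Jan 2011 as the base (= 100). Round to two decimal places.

91.45

Paasche price index uses current-period quantities as weights.
ΣP(Feb 2011)·Q(Feb 2011) = 2.46×281 + 4.71×33 + 872.05×3 = 691.26 + 155.43 + 2616.15 = 3462.84
ΣP(Jan 2011)·Q(Feb 2011) = 2.77×281 + 6.41×33 + 932.29×3 = 778.37 + 211.53 + 2796.87 = 3786.77
Index = 3462.84 / 3786.77 × 100 = 91.4457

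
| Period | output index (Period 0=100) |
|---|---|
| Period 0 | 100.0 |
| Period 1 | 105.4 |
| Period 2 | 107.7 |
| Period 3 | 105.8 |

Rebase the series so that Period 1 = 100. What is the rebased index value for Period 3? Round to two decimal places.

Rebased(Period 3) = 105.8 / 105.4 × 100 = 100.3795

100.38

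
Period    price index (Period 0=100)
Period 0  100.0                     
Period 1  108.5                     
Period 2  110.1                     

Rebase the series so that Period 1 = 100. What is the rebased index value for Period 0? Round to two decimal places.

Rebased(Period 0) = 100.0 / 108.5 × 100 = 92.1659

92.17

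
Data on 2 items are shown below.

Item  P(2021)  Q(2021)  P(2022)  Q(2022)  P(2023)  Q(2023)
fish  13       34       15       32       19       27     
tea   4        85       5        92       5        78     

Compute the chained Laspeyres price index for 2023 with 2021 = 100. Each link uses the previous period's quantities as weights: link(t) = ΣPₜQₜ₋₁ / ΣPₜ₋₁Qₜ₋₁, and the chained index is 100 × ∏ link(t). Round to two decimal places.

Link 2021→2022:
ΣP(2022)Q(2021) = 15×34 + 5×85 = 510 + 425 = 935
ΣP(2021)Q(2021) = 13×34 + 4×85 = 442 + 340 = 782
link = 935/782 = 1.195652
Link 2022→2023:
ΣP(2023)Q(2022) = 19×32 + 5×92 = 608 + 460 = 1068
ΣP(2022)Q(2022) = 15×32 + 5×92 = 480 + 460 = 940
link = 1068/940 = 1.136170
Chained index = 100 × 1.195652 × 1.136170 = 135.8464

135.85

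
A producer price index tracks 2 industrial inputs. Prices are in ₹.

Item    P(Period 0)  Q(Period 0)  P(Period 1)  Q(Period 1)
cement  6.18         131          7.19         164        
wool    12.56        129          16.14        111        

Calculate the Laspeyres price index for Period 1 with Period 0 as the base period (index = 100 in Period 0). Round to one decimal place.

Laspeyres price index uses base-period quantities as weights.
ΣP(Period 1)·Q(Period 0) = 7.19×131 + 16.14×129 = 941.89 + 2082.06 = 3023.95
ΣP(Period 0)·Q(Period 0) = 6.18×131 + 12.56×129 = 809.58 + 1620.24 = 2429.82
Index = 3023.95 / 2429.82 × 100 = 124.4516

124.5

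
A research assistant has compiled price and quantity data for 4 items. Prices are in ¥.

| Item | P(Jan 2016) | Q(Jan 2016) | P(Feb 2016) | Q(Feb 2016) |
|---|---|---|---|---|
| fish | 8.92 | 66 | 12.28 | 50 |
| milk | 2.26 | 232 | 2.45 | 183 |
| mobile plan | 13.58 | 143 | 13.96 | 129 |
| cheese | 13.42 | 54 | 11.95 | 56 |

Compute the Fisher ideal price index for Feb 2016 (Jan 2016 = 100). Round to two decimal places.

Laspeyres component (base-period weights):
ΣP(Feb 2016)Q(Jan 2016) = 12.28×66 + 2.45×232 + 13.96×143 + 11.95×54 = 810.48 + 568.4 + 1996.28 + 645.3 = 4020.46
ΣP(Jan 2016)Q(Jan 2016) = 8.92×66 + 2.26×232 + 13.58×143 + 13.42×54 = 588.72 + 524.32 + 1941.94 + 724.68 = 3779.66
L = 4020.46 / 3779.66 × 100 = 106.3709
Paasche component (current-period weights):
ΣP(Feb 2016)Q(Feb 2016) = 12.28×50 + 2.45×183 + 13.96×129 + 11.95×56 = 614 + 448.35 + 1800.84 + 669.2 = 3532.39
ΣP(Jan 2016)Q(Feb 2016) = 8.92×50 + 2.26×183 + 13.58×129 + 13.42×56 = 446 + 413.58 + 1751.82 + 751.52 = 3362.92
P = 3532.39 / 3362.92 × 100 = 105.0394
Fisher = √(L × P) = √(106.3709 × 105.0394) = 105.7031

105.70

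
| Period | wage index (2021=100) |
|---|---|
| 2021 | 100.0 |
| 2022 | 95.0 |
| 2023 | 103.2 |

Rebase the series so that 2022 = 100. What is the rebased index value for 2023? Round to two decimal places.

Rebased(2023) = 103.2 / 95.0 × 100 = 108.6316

108.63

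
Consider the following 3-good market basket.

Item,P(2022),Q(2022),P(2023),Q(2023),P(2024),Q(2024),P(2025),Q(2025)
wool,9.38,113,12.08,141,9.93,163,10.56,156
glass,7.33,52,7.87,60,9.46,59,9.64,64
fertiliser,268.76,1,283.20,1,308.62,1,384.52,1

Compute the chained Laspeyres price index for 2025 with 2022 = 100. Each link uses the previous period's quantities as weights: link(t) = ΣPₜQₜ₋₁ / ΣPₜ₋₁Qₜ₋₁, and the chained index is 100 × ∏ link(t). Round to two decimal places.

119.89

Link 2022→2023:
ΣP(2023)Q(2022) = 12.08×113 + 7.87×52 + 283.20×1 = 1365.04 + 409.24 + 283.2 = 2057.48
ΣP(2022)Q(2022) = 9.38×113 + 7.33×52 + 268.76×1 = 1059.94 + 381.16 + 268.76 = 1709.86
link = 2057.48/1709.86 = 1.203303
Link 2023→2024:
ΣP(2024)Q(2023) = 9.93×141 + 9.46×60 + 308.62×1 = 1400.13 + 567.6 + 308.62 = 2276.35
ΣP(2023)Q(2023) = 12.08×141 + 7.87×60 + 283.20×1 = 1703.28 + 472.2 + 283.2 = 2458.68
link = 2276.35/2458.68 = 0.925842
Link 2024→2025:
ΣP(2025)Q(2024) = 10.56×163 + 9.64×59 + 384.52×1 = 1721.28 + 568.76 + 384.52 = 2674.56
ΣP(2024)Q(2024) = 9.93×163 + 9.46×59 + 308.62×1 = 1618.59 + 558.14 + 308.62 = 2485.35
link = 2674.56/2485.35 = 1.076130
Chained index = 100 × 1.203303 × 0.925842 × 1.076130 = 119.8883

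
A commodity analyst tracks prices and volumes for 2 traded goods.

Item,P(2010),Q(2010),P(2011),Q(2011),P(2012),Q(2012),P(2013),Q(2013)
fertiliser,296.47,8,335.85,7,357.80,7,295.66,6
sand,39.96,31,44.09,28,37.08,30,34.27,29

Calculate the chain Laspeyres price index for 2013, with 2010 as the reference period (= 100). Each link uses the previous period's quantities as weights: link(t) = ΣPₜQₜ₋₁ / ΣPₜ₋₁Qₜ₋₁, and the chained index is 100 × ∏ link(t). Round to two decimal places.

95.01

Link 2010→2011:
ΣP(2011)Q(2010) = 335.85×8 + 44.09×31 = 2686.8 + 1366.79 = 4053.59
ΣP(2010)Q(2010) = 296.47×8 + 39.96×31 = 2371.76 + 1238.76 = 3610.52
link = 4053.59/3610.52 = 1.122716
Link 2011→2012:
ΣP(2012)Q(2011) = 357.80×7 + 37.08×28 = 2504.6 + 1038.24 = 3542.84
ΣP(2011)Q(2011) = 335.85×7 + 44.09×28 = 2350.95 + 1234.52 = 3585.47
link = 3542.84/3585.47 = 0.988110
Link 2012→2013:
ΣP(2013)Q(2012) = 295.66×7 + 34.27×30 = 2069.62 + 1028.1 = 3097.72
ΣP(2012)Q(2012) = 357.80×7 + 37.08×30 = 2504.6 + 1112.4 = 3617
link = 3097.72/3617 = 0.856434
Chained index = 100 × 1.122716 × 0.988110 × 0.856434 = 95.0100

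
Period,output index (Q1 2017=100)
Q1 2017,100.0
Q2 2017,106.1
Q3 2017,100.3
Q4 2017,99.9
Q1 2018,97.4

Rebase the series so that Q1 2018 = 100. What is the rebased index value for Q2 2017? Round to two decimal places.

Rebased(Q2 2017) = 106.1 / 97.4 × 100 = 108.9322

108.93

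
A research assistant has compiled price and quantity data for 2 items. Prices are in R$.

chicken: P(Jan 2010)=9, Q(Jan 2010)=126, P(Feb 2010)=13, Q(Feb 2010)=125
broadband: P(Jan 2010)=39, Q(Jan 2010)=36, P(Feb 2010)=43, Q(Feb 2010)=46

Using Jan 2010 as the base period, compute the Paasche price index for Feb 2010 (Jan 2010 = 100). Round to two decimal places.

123.43

Paasche price index uses current-period quantities as weights.
ΣP(Feb 2010)·Q(Feb 2010) = 13×125 + 43×46 = 1625 + 1978 = 3603
ΣP(Jan 2010)·Q(Feb 2010) = 9×125 + 39×46 = 1125 + 1794 = 2919
Index = 3603 / 2919 × 100 = 123.4327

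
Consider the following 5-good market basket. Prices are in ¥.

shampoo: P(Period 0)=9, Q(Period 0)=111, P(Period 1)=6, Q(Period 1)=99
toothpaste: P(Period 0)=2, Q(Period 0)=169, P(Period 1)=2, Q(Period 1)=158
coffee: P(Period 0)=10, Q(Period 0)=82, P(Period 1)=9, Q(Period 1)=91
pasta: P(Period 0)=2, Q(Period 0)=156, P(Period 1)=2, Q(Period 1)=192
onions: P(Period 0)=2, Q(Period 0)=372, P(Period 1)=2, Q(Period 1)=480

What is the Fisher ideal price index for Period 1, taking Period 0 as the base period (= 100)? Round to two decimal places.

87.93

Laspeyres component (base-period weights):
ΣP(Period 1)Q(Period 0) = 6×111 + 2×169 + 9×82 + 2×156 + 2×372 = 666 + 338 + 738 + 312 + 744 = 2798
ΣP(Period 0)Q(Period 0) = 9×111 + 2×169 + 10×82 + 2×156 + 2×372 = 999 + 338 + 820 + 312 + 744 = 3213
L = 2798 / 3213 × 100 = 87.0837
Paasche component (current-period weights):
ΣP(Period 1)Q(Period 1) = 6×99 + 2×158 + 9×91 + 2×192 + 2×480 = 594 + 316 + 819 + 384 + 960 = 3073
ΣP(Period 0)Q(Period 1) = 9×99 + 2×158 + 10×91 + 2×192 + 2×480 = 891 + 316 + 910 + 384 + 960 = 3461
P = 3073 / 3461 × 100 = 88.7894
Fisher = √(L × P) = √(87.0837 × 88.7894) = 87.9324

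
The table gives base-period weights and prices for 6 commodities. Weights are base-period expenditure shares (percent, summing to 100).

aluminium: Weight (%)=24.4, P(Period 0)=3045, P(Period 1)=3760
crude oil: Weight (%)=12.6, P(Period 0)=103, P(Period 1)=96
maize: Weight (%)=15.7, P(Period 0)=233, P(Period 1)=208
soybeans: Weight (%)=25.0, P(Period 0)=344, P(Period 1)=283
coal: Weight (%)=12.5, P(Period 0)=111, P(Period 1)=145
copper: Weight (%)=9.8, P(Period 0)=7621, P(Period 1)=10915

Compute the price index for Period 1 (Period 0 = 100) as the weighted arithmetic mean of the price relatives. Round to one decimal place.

106.8

aluminium: 24.4 × (3760/3045) = 24.4 × 1.234811 = 30.1294
crude oil: 12.6 × (96/103) = 12.6 × 0.932039 = 11.7437
maize: 15.7 × (208/233) = 15.7 × 0.892704 = 14.0155
soybeans: 25.0 × (283/344) = 25.0 × 0.822674 = 20.5669
coal: 12.5 × (145/111) = 12.5 × 1.306306 = 16.3288
copper: 9.8 × (10915/7621) = 9.8 × 1.432227 = 14.0358
Index = Σ wᵢ·(p₁ᵢ/p₀ᵢ) = 30.1294 + 11.7437 + 14.0155 + 20.5669 + 16.3288 + 14.0358 = 106.8200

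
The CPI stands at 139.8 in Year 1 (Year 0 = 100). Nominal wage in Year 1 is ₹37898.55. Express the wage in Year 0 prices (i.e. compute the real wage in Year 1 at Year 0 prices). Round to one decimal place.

Real = Nominal ÷ (Index/100) = 37898.55 ÷ (139.8/100)
     = 37898.55 ÷ 1.398 = 27109.1202

27109.1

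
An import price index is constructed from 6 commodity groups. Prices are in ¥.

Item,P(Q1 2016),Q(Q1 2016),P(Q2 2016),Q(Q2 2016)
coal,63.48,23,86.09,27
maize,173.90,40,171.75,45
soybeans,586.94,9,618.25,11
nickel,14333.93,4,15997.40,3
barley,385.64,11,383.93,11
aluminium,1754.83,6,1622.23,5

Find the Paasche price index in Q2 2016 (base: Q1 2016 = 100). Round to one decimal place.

107.2

Paasche price index uses current-period quantities as weights.
ΣP(Q2 2016)·Q(Q2 2016) = 86.09×27 + 171.75×45 + 618.25×11 + 15997.40×3 + 383.93×11 + 1622.23×5 = 2324.43 + 7728.75 + 6800.75 + 47992.2 + 4223.23 + 8111.15 = 77180.51
ΣP(Q1 2016)·Q(Q2 2016) = 63.48×27 + 173.90×45 + 586.94×11 + 14333.93×3 + 385.64×11 + 1754.83×5 = 1713.96 + 7825.5 + 6456.34 + 43001.79 + 4242.04 + 8774.15 = 72013.78
Index = 77180.51 / 72013.78 × 100 = 107.1746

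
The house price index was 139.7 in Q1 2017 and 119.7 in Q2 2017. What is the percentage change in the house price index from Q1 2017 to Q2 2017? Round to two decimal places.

-14.32%

Change = (119.7 − 139.7) / 139.7 × 100
       = -20.0 / 139.7 × 100 = -14.3164%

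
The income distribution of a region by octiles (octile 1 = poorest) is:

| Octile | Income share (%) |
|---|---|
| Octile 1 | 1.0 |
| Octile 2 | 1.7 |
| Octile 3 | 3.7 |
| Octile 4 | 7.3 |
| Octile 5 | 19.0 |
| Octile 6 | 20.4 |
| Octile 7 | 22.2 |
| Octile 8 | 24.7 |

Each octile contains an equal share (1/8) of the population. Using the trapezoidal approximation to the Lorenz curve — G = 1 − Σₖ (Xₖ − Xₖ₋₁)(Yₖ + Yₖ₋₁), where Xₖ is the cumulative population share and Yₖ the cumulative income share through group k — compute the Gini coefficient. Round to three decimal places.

Cumulative income shares Yₖ: 0.0100, 0.0270, 0.0640, 0.1370, 0.3270, 0.5310, 0.7530, 1.0000
Σ (Xₖ−Xₖ₋₁)(Yₖ+Yₖ₋₁) = (1/8)(0.0100+0.0000) + (1/8)(0.0270+0.0100) + (1/8)(0.0640+0.0270) + (1/8)(0.1370+0.0640) + (1/8)(0.3270+0.1370) + (1/8)(0.5310+0.3270) + (1/8)(0.7530+0.5310) + (1/8)(1.0000+0.7530)
  = 0.0013 + 0.0046 + 0.0114 + 0.0251 + 0.0580 + 0.1073 + 0.1605 + 0.2191 = 0.5873
G = 1 − 0.5873 = 0.4127

0.413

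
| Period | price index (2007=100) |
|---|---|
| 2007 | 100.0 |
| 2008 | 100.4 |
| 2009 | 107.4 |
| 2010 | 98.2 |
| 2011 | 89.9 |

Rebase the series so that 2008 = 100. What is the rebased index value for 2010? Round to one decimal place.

97.8

Rebased(2010) = 98.2 / 100.4 × 100 = 97.8088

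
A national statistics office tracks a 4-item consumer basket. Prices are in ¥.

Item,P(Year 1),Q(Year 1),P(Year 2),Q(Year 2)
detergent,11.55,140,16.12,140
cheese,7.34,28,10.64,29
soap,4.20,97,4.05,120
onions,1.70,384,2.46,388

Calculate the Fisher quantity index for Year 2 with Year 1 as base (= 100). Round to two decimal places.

Laspeyres component (base-period weights):
ΣP(Year 1)Q(Year 2) = 11.55×140 + 7.34×29 + 4.20×120 + 1.70×388 = 1617 + 212.86 + 504 + 659.6 = 2993.46
ΣP(Year 1)Q(Year 1) = 11.55×140 + 7.34×28 + 4.20×97 + 1.70×384 = 1617 + 205.52 + 407.4 + 652.8 = 2882.72
L = 2993.46 / 2882.72 × 100 = 103.8415
Paasche component (current-period weights):
ΣP(Year 2)Q(Year 2) = 16.12×140 + 10.64×29 + 4.05×120 + 2.46×388 = 2256.8 + 308.56 + 486 + 954.48 = 4005.84
ΣP(Year 2)Q(Year 1) = 16.12×140 + 10.64×28 + 4.05×97 + 2.46×384 = 2256.8 + 297.92 + 392.85 + 944.64 = 3892.21
P = 4005.84 / 3892.21 × 100 = 102.9194
Fisher = √(L × P) = √(103.8415 × 102.9194) = 103.3794

103.38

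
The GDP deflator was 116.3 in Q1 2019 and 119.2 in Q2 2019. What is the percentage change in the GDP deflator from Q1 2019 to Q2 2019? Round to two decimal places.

Change = (119.2 − 116.3) / 116.3 × 100
       = 2.9 / 116.3 × 100 = 2.4936%

2.49%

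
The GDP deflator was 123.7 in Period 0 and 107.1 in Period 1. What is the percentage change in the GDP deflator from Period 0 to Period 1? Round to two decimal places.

-13.42%

Change = (107.1 − 123.7) / 123.7 × 100
       = -16.6 / 123.7 × 100 = -13.4196%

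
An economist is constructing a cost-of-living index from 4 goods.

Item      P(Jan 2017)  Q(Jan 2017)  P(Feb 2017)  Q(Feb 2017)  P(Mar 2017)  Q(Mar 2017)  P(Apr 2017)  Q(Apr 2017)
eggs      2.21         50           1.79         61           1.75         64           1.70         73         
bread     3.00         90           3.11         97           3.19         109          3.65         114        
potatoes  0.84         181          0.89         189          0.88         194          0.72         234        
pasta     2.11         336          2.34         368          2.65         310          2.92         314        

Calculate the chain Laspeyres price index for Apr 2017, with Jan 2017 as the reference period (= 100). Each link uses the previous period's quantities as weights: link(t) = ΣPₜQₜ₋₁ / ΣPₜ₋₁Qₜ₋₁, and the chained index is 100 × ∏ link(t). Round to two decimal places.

Link Jan 2017→Feb 2017:
ΣP(Feb 2017)Q(Jan 2017) = 1.79×50 + 3.11×90 + 0.89×181 + 2.34×336 = 89.5 + 279.9 + 161.09 + 786.24 = 1316.73
ΣP(Jan 2017)Q(Jan 2017) = 2.21×50 + 3.00×90 + 0.84×181 + 2.11×336 = 110.5 + 270 + 152.04 + 708.96 = 1241.5
link = 1316.73/1241.5 = 1.060596
Link Feb 2017→Mar 2017:
ΣP(Mar 2017)Q(Feb 2017) = 1.75×61 + 3.19×97 + 0.88×189 + 2.65×368 = 106.75 + 309.43 + 166.32 + 975.2 = 1557.7
ΣP(Feb 2017)Q(Feb 2017) = 1.79×61 + 3.11×97 + 0.89×189 + 2.34×368 = 109.19 + 301.67 + 168.21 + 861.12 = 1440.19
link = 1557.7/1440.19 = 1.081593
Link Mar 2017→Apr 2017:
ΣP(Apr 2017)Q(Mar 2017) = 1.70×64 + 3.65×109 + 0.72×194 + 2.92×310 = 108.8 + 397.85 + 139.68 + 905.2 = 1551.53
ΣP(Mar 2017)Q(Mar 2017) = 1.75×64 + 3.19×109 + 0.88×194 + 2.65×310 = 112 + 347.71 + 170.72 + 821.5 = 1451.93
link = 1551.53/1451.93 = 1.068598
Chained index = 100 × 1.060596 × 1.081593 × 1.068598 = 122.5825

122.58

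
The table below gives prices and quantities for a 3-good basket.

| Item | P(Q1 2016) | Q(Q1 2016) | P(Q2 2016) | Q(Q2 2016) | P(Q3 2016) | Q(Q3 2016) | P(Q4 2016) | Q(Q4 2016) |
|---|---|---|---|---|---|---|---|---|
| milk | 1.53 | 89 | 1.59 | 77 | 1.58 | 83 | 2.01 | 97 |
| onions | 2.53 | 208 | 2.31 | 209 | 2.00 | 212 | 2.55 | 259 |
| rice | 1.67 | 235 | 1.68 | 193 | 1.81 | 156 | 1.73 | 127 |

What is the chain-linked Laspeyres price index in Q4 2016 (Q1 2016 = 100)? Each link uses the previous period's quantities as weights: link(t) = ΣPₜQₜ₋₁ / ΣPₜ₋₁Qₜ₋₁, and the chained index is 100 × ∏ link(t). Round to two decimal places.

Link Q1 2016→Q2 2016:
ΣP(Q2 2016)Q(Q1 2016) = 1.59×89 + 2.31×208 + 1.68×235 = 141.51 + 480.48 + 394.8 = 1016.79
ΣP(Q1 2016)Q(Q1 2016) = 1.53×89 + 2.53×208 + 1.67×235 = 136.17 + 526.24 + 392.45 = 1054.86
link = 1016.79/1054.86 = 0.963910
Link Q2 2016→Q3 2016:
ΣP(Q3 2016)Q(Q2 2016) = 1.58×77 + 2.00×209 + 1.81×193 = 121.66 + 418 + 349.33 = 888.99
ΣP(Q2 2016)Q(Q2 2016) = 1.59×77 + 2.31×209 + 1.68×193 = 122.43 + 482.79 + 324.24 = 929.46
link = 888.99/929.46 = 0.956459
Link Q3 2016→Q4 2016:
ΣP(Q4 2016)Q(Q3 2016) = 2.01×83 + 2.55×212 + 1.73×156 = 166.83 + 540.6 + 269.88 = 977.31
ΣP(Q3 2016)Q(Q3 2016) = 1.58×83 + 2.00×212 + 1.81×156 = 131.14 + 424 + 282.36 = 837.5
link = 977.31/837.5 = 1.166937
Chained index = 100 × 0.963910 × 0.956459 × 1.166937 = 107.5846

107.58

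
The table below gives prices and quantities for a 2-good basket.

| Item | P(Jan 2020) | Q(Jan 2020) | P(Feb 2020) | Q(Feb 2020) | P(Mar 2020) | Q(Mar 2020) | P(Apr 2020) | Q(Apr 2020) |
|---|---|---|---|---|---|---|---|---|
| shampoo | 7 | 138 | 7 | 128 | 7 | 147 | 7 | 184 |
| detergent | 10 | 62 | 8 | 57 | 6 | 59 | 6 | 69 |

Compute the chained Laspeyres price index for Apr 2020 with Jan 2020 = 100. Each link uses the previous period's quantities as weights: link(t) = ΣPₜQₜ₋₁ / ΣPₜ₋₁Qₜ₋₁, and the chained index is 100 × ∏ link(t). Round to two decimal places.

84.41

Link Jan 2020→Feb 2020:
ΣP(Feb 2020)Q(Jan 2020) = 7×138 + 8×62 = 966 + 496 = 1462
ΣP(Jan 2020)Q(Jan 2020) = 7×138 + 10×62 = 966 + 620 = 1586
link = 1462/1586 = 0.921816
Link Feb 2020→Mar 2020:
ΣP(Mar 2020)Q(Feb 2020) = 7×128 + 6×57 = 896 + 342 = 1238
ΣP(Feb 2020)Q(Feb 2020) = 7×128 + 8×57 = 896 + 456 = 1352
link = 1238/1352 = 0.915680
Link Mar 2020→Apr 2020:
ΣP(Apr 2020)Q(Mar 2020) = 7×147 + 6×59 = 1029 + 354 = 1383
ΣP(Mar 2020)Q(Mar 2020) = 7×147 + 6×59 = 1029 + 354 = 1383
link = 1383/1383 = 1.000000
Chained index = 100 × 0.921816 × 0.915680 × 1.000000 = 84.4089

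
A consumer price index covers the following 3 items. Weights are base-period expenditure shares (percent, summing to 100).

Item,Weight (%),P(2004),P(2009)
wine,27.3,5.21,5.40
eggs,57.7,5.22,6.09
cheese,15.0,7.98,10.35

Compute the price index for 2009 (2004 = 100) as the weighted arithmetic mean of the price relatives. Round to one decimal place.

wine: 27.3 × (5.40/5.21) = 27.3 × 1.036468 = 28.2956
eggs: 57.7 × (6.09/5.22) = 57.7 × 1.166667 = 67.3167
cheese: 15.0 × (10.35/7.98) = 15.0 × 1.296992 = 19.4549
Index = Σ wᵢ·(p₁ᵢ/p₀ᵢ) = 28.2956 + 67.3167 + 19.4549 = 115.0671

115.1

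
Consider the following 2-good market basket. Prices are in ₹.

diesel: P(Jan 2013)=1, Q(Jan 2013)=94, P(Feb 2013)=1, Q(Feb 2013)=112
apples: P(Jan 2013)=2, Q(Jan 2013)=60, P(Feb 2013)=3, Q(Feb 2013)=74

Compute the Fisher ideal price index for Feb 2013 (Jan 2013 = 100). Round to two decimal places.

128.25

Laspeyres component (base-period weights):
ΣP(Feb 2013)Q(Jan 2013) = 1×94 + 3×60 = 94 + 180 = 274
ΣP(Jan 2013)Q(Jan 2013) = 1×94 + 2×60 = 94 + 120 = 214
L = 274 / 214 × 100 = 128.0374
Paasche component (current-period weights):
ΣP(Feb 2013)Q(Feb 2013) = 1×112 + 3×74 = 112 + 222 = 334
ΣP(Jan 2013)Q(Feb 2013) = 1×112 + 2×74 = 112 + 148 = 260
P = 334 / 260 × 100 = 128.4615
Fisher = √(L × P) = √(128.0374 × 128.4615) = 128.2493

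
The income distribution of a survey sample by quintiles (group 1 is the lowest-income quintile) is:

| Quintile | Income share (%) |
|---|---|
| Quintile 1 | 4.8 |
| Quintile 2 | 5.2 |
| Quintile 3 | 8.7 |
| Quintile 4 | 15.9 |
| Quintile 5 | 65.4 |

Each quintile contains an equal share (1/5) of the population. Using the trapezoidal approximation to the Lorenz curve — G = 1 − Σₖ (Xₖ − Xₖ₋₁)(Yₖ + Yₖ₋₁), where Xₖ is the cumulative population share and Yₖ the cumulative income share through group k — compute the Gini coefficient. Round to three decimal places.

0.528

Cumulative income shares Yₖ: 0.0480, 0.1000, 0.1870, 0.3460, 1.0000
Σ (Xₖ−Xₖ₋₁)(Yₖ+Yₖ₋₁) = (1/5)(0.0480+0.0000) + (1/5)(0.1000+0.0480) + (1/5)(0.1870+0.1000) + (1/5)(0.3460+0.1870) + (1/5)(1.0000+0.3460)
  = 0.0096 + 0.0296 + 0.0574 + 0.1066 + 0.2692 = 0.4724
G = 1 − 0.4724 = 0.5276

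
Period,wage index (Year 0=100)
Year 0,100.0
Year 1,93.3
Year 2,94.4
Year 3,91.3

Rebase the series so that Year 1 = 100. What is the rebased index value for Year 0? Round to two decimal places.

107.18

Rebased(Year 0) = 100.0 / 93.3 × 100 = 107.1811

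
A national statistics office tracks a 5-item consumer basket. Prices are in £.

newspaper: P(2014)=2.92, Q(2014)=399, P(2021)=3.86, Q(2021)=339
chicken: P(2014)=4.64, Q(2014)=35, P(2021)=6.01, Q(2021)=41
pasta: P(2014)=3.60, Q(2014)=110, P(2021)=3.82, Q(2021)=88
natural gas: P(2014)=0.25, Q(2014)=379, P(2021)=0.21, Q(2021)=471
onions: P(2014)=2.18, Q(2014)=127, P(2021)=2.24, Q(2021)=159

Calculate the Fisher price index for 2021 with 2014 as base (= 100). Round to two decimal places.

Laspeyres component (base-period weights):
ΣP(2021)Q(2014) = 3.86×399 + 6.01×35 + 3.82×110 + 0.21×379 + 2.24×127 = 1540.14 + 210.35 + 420.2 + 79.59 + 284.48 = 2534.76
ΣP(2014)Q(2014) = 2.92×399 + 4.64×35 + 3.60×110 + 0.25×379 + 2.18×127 = 1165.08 + 162.4 + 396 + 94.75 + 276.86 = 2095.09
L = 2534.76 / 2095.09 × 100 = 120.9857
Paasche component (current-period weights):
ΣP(2021)Q(2021) = 3.86×339 + 6.01×41 + 3.82×88 + 0.21×471 + 2.24×159 = 1308.54 + 246.41 + 336.16 + 98.91 + 356.16 = 2346.18
ΣP(2014)Q(2021) = 2.92×339 + 4.64×41 + 3.60×88 + 0.25×471 + 2.18×159 = 989.88 + 190.24 + 316.8 + 117.75 + 346.62 = 1961.29
P = 2346.18 / 1961.29 × 100 = 119.6243
Fisher = √(L × P) = √(120.9857 × 119.6243) = 120.3031

120.30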